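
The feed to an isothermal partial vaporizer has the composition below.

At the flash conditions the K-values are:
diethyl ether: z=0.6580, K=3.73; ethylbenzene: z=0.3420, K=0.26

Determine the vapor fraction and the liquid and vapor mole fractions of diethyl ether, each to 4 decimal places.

ψ = 0.7639, x_diethyl ether = 0.2133, y_diethyl ether = 0.7954

Rachford–Rice: g(ψ) = Σ zᵢ(Kᵢ−1)/(1+ψ(Kᵢ−1)) = 0.
g(0) = ΣzᵢKᵢ − 1 = 1.5433 and g(1) = 1 − Σzᵢ/Kᵢ = -0.4918, so a root lies in (0, 1).
Binary case is linear: z₁(K₁−1)(1+ψ(K₂−1)) + z₂(K₂−1)(1+ψ(K₁−1)) = 0
⇒ ψ = [z₁(K₁−1)+z₂(K₂−1)] / [−(K₁−1)(K₂−1)] = 1.54326/2.02020 = 0.7639
Compositions from xᵢ = zᵢ/(1+ψ(Kᵢ−1)), yᵢ = Kᵢxᵢ:
  diethyl ether: x = 0.2133, y = 0.7954
  ethylbenzene: x = 0.7867, y = 0.2046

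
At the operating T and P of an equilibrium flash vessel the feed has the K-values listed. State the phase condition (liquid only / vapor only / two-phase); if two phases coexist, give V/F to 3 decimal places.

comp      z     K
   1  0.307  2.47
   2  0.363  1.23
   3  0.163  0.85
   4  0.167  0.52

ΣzᵢKᵢ = 1.430; Σzᵢ/Kᵢ = 0.932.
Since Σzᵢ/Kᵢ < 1 the mixture is above its dew point — single vapor phase.

vapor only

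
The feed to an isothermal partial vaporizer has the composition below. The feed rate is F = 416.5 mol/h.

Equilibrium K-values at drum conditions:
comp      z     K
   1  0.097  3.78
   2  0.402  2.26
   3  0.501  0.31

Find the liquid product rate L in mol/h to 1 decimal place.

L = 255.9 mol/h

Material balance + equilibrium reduce to Σ zᵢ(Kᵢ−1)/(1+V/F(Kᵢ−1)) = 0.
Feasibility: ΣzᵢKᵢ = 1.430, Σzᵢ/Kᵢ = 1.820 — both > 1, two phases present.
Iterate (Newton) starting at V/F = 0.5:
  V/F = 0.500: g = -0.1042, g' = -0.927 → V/F = 0.388
  V/F = 0.388: g = -0.0018, g' = -0.906 → V/F = 0.386
Converged at V/F = 0.386.
Then V = V/F·F = 0.3856·416.5 = 160.6 mol/h and L = F − V = 255.9 mol/h.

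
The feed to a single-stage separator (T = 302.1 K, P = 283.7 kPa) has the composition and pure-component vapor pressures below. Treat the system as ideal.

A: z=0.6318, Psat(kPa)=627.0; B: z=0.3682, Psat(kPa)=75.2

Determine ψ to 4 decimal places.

ψ = 0.5554

Raoult's law: Kᵢ = Pᵢˢᵃᵗ/P = Pᵢˢᵃᵗ/283.7.
  K_A = 627.0/283.7 = 2.210081, K_B = 75.2/283.7 = 0.265069
Binary case is linear: z₁(K₁−1)(1+ψ(K₂−1)) + z₂(K₂−1)(1+ψ(K₁−1)) = 0
⇒ ψ = [z₁(K₁−1)+z₂(K₂−1)] / [−(K₁−1)(K₂−1)] = 0.49393/0.88933 = 0.5554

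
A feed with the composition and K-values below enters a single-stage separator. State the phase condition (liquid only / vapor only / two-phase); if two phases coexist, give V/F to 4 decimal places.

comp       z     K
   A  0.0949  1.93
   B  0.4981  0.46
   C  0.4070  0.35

liquid only

ΣzᵢKᵢ = 0.5547; Σzᵢ/Kᵢ = 2.2949.
Since ΣzᵢKᵢ < 1 the mixture is below its bubble point — single liquid phase.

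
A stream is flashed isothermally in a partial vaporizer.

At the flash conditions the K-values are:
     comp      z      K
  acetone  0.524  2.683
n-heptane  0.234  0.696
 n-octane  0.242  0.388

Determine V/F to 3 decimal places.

V/F = 0.787

Newton–Raphson from V/F = 0.5:
  V/F = 0.500: g = 0.1816, g' = -0.656 → V/F = 0.777
  V/F = 0.777: g = 0.0067, g' = -0.645 → V/F = 0.787
Converged at V/F = 0.787.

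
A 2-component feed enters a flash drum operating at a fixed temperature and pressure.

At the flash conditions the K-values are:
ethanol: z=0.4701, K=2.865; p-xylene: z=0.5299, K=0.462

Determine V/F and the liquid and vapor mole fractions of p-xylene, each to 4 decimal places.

V/F = 0.5897, x_p-xylene = 0.7761, y_p-xylene = 0.3586

Material balance + equilibrium reduce to Σ zᵢ(Kᵢ−1)/(1+V/F(Kᵢ−1)) = 0.
Check two-phase: ΣzᵢKᵢ = 1.5917 > 1 and Σzᵢ/Kᵢ = 1.3111 > 1, so g(0) = 0.5917 > 0 and g(1) = -0.3111 < 0.
Newton–Raphson from V/F = 0.44:
  V/F = 0.4400: g = 0.10806, g' = -0.7566 → V/F = 0.5828
  V/F = 0.5828: g = 0.00478, g' = -0.7009 → V/F = 0.5897
Converged at V/F = 0.5897.
Compositions from xᵢ = zᵢ/(1+V/F(Kᵢ−1)), yᵢ = Kᵢxᵢ:
  ethanol: x = 0.2239, y = 0.6414
  p-xylene: x = 0.7761, y = 0.3586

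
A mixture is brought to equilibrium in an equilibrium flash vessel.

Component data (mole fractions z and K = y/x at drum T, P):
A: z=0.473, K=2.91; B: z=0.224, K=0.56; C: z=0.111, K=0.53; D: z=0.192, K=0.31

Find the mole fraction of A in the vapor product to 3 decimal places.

y_A = 0.650

Rachford–Rice: g(ψ) = Σ zᵢ(Kᵢ−1)/(1+ψ(Kᵢ−1)) = 0.
Check two-phase: ΣzᵢKᵢ = 1.620 > 1 and Σzᵢ/Kᵢ = 1.391 > 1, so g(0) = 0.620 > 0 and g(1) = -0.391 < 0.
Newton iteration, ψ⁰ = 0.37:
  ψ = 0.370: g = 0.1706, g' = -0.855 → ψ = 0.569
  ψ = 0.569: g = 0.0117, g' = -0.767 → ψ = 0.585
Converged at ψ = 0.585.
Compositions from xᵢ = zᵢ/(1+ψ(Kᵢ−1)), yᵢ = Kᵢxᵢ:
  A: x = 0.223, y = 0.650
  B: x = 0.302, y = 0.169
  C: x = 0.153, y = 0.081
  D: x = 0.322, y = 0.100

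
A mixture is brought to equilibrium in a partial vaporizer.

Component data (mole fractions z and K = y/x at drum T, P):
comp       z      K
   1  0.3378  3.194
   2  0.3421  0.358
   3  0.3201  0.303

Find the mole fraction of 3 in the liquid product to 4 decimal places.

x_3 = 0.3729

Rachford–Rice: g(V/F) = Σ zᵢ(Kᵢ−1)/(1+V/F(Kᵢ−1)) = 0.
g(0) = ΣzᵢKᵢ − 1 = 0.2984 and g(1) = 1 − Σzᵢ/Kᵢ = -1.1178, so a root lies in (0, 1).
Iterate (Newton) starting at V/F = 0.65:
  V/F = 0.6500: g = -0.47935, g' = -1.2114 → V/F = 0.2543
  V/F = 0.2543: g = -0.05793, g' = -1.1011 → V/F = 0.2017
  V/F = 0.2017: g = 0.00189, g' = -1.1781 → V/F = 0.2033
Converged at V/F = 0.2033.
Compositions from xᵢ = zᵢ/(1+V/F(Kᵢ−1)), yᵢ = Kᵢxᵢ:
  1: x = 0.2336, y = 0.7461
  2: x = 0.3934, y = 0.1409
  3: x = 0.3729, y = 0.1130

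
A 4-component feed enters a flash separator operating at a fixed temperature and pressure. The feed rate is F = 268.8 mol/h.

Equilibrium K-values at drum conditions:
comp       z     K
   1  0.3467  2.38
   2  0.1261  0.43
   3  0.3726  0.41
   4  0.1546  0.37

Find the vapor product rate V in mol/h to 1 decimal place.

Material balance + equilibrium reduce to Σ zᵢ(Kᵢ−1)/(1+ψ(Kᵢ−1)) = 0.
Feasibility: ΣzᵢKᵢ = 1.0893, Σzᵢ/Kᵢ = 1.7655 — both > 1, two phases present.
Iterate (Newton) starting at ψ = 0.44:
  ψ = 0.4400: g = -0.22991, g' = -0.6826 → ψ = 0.1032
  ψ = 0.1032: g = 0.00417, g' = -0.7694 → ψ = 0.1086
Converged at ψ = 0.1086.
Then V = ψ·F = 0.1086·268.8 = 29.2 mol/h and L = F − V = 239.6 mol/h.

V = 29.2 mol/h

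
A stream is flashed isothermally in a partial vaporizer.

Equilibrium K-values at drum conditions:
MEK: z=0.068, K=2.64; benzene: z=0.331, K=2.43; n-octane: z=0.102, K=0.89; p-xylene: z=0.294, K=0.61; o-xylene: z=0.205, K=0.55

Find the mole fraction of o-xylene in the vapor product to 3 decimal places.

Let ψ = V/F and solve Σ zᵢ(Kᵢ−1)/(1+ψ(Kᵢ−1)) = 0.
Check two-phase: ΣzᵢKᵢ = 1.367 > 1 and Σzᵢ/Kᵢ = 1.131 > 1, so g(0) = 0.367 > 0 and g(1) = -0.131 < 0.
Newton–Raphson from ψ = 0.5:
  ψ = 0.500: g = 0.0639, g' = -0.425 → ψ = 0.650
  ψ = 0.650: g = 0.0030, g' = -0.389 → ψ = 0.658
Converged at ψ = 0.658.
Compositions from xᵢ = zᵢ/(1+ψ(Kᵢ−1)), yᵢ = Kᵢxᵢ:
  MEK: x = 0.033, y = 0.086
  benzene: x = 0.170, y = 0.414
  n-octane: x = 0.110, y = 0.098
  p-xylene: x = 0.396, y = 0.241
  o-xylene: x = 0.291, y = 0.160

y_o-xylene = 0.160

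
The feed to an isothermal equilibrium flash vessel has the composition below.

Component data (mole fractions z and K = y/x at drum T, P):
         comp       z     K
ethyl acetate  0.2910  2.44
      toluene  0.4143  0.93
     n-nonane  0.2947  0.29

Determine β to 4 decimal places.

Rachford–Rice: g(β) = Σ zᵢ(Kᵢ−1)/(1+β(Kᵢ−1)) = 0.
Check two-phase: ΣzᵢKᵢ = 1.1808 > 1 and Σzᵢ/Kᵢ = 1.5810 > 1, so g(0) = 0.1808 > 0 and g(1) = -0.5810 < 0.
Newton–Raphson from β = 0.68:
  β = 0.6800: g = -0.22329, g' = -0.7116 → β = 0.3662
  β = 0.3662: g = -0.03818, g' = -0.5321 → β = 0.2945
  β = 0.2945: g = 0.00009, g' = -0.5372 → β = 0.2947
Converged at β = 0.2947.

β = 0.2947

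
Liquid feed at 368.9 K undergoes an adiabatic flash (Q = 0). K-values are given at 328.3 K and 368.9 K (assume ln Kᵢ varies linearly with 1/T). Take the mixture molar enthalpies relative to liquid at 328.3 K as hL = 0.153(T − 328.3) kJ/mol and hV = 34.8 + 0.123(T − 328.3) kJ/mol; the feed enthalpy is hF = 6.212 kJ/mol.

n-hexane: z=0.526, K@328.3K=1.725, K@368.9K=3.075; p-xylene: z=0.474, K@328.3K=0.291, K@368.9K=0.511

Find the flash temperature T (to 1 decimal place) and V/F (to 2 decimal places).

Adiabatic flash: solve Rachford–Rice at each trial T, then check hF = ψ·hV(T) + (1−ψ)·hL(T).
  T = 328.3 K: K = (1.725, 0.291), RR gives ψ = 0.088, H_out = 3.066 kJ/mol
  T = 368.9 K: K = (3.075, 0.511), RR gives ψ = 0.847, H_out = 34.664 kJ/mol
  T = 348.6 K: K = (2.342, 0.392), RR gives ψ = 0.512, H_out = 20.611 kJ/mol
  T = 338.5 K: K = (2.021, 0.340), RR gives ψ = 0.332, H_out = 13.014 kJ/mol
  T = 333.4 K: K = (1.869, 0.315), RR gives ψ = 0.222, H_out = 8.482 kJ/mol
  T = 330.9 K: K = (1.798, 0.303), RR gives ψ = 0.160, H_out = 5.966 kJ/mol
  T = 332.1 K: K = (1.832, 0.309), RR gives ψ = 0.191, H_out = 7.203 kJ/mol
Linear interpolation between T = 330.9 (H_out = 5.966) and T = 332.1 (H_out = 7.203) on hF = 6.212 gives T ≈ 331.1 K, at which ψ = 0.17.

T = 331.1 K, V/F = 0.17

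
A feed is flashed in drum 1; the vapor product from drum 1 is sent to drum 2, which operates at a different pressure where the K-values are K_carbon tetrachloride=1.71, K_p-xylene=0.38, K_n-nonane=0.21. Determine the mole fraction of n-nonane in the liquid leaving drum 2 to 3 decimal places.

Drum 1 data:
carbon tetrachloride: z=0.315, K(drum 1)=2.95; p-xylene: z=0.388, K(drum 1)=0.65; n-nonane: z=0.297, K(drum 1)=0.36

Drum 1:
Material balance + equilibrium reduce to Σ zᵢ(Kᵢ−1)/(1+ψ₁(Kᵢ−1)) = 0.
g(0) = ΣzᵢKᵢ − 1 = 0.288 and g(1) = 1 − Σzᵢ/Kᵢ = -0.529, so a root lies in (0, 1).
Newton–Raphson from ψ₁ = 0.5:
  ψ₁ = 0.500: g = -0.1331, g' = -0.640 → ψ₁ = 0.292
  ψ₁ = 0.292: g = 0.0064, g' = -0.729 → ψ₁ = 0.301
Converged at ψ₁ = 0.301.
Drum-1 compositions:
  carbon tetrachloride: x = 0.199, y = 0.586
  p-xylene: x = 0.434, y = 0.282
  n-nonane: x = 0.368, y = 0.132
Drum-2 feed = drum-1 vapor: z₂ = (0.5857, 0.2819, 0.1324).
Drum 2:
Material balance + equilibrium reduce to Σ zᵢ(Kᵢ−1)/(1+ψ₂(Kᵢ−1)) = 0.
Check two-phase: ΣzᵢKᵢ = 1.136 > 1 and Σzᵢ/Kᵢ = 1.715 > 1, so g(0) = 0.136 > 0 and g(1) = -0.715 < 0.
Newton iteration, ψ₂⁰ = 0.63:
  ψ₂ = 0.630: g = -0.2077, g' = -0.760 → ψ₂ = 0.357
  ψ₂ = 0.357: g = -0.0383, g' = -0.527 → ψ₂ = 0.284
  ψ₂ = 0.284: g = -0.0010, g' = -0.502 → ψ₂ = 0.282
Converged at ψ₂ = 0.282.
  carbon tetrachloride: x = 0.488, y = 0.834
  p-xylene: x = 0.342, y = 0.130
  n-nonane: x = 0.170, y = 0.036

x_n-nonane (drum 2) = 0.170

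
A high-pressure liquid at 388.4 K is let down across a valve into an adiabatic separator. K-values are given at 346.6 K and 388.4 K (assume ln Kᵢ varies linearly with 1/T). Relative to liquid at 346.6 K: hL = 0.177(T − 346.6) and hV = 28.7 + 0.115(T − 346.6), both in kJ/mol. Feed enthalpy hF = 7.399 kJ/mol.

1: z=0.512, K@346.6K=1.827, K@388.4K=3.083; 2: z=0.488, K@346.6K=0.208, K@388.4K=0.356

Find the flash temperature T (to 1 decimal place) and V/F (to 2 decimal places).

Adiabatic flash: solve Rachford–Rice at each trial T, then check hF = ψ·hV(T) + (1−ψ)·hL(T).
  T = 346.6 K: K = (1.827, 0.208), RR gives ψ = 0.056, H_out = 1.618 kJ/mol
  T = 388.4 K: K = (3.083, 0.356), RR gives ψ = 0.561, H_out = 22.039 kJ/mol
  T = 367.5 K: K = (2.409, 0.276), RR gives ψ = 0.361, H_out = 13.595 kJ/mol
  T = 357.1 K: K = (2.108, 0.241), RR gives ψ = 0.234, H_out = 8.421 kJ/mol
  T = 351.9 K: K = (1.966, 0.224), RR gives ψ = 0.155, H_out = 5.328 kJ/mol
  T = 354.5 K: K = (2.036, 0.232), RR gives ψ = 0.196, H_out = 6.930 kJ/mol
  T = 355.8 K: K = (2.072, 0.237), RR gives ψ = 0.215, H_out = 7.688 kJ/mol
Linear interpolation between T = 354.5 (H_out = 6.930) and T = 355.8 (H_out = 7.688) on hF = 7.399 gives T ≈ 355.3 K, at which ψ = 0.21.

T = 355.3 K, V/F = 0.21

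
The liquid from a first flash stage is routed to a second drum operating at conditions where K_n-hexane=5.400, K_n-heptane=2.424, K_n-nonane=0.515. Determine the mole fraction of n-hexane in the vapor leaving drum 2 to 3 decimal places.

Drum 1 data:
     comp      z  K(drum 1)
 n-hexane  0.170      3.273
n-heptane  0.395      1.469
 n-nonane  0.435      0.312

Drum 1:
Newton iteration, ψ₁⁰ = 0.35:
  ψ₁ = 0.350: g = -0.0199, g' = -0.694 → ψ₁ = 0.321
Converged at ψ₁ = 0.321.
Drum-1 compositions:
  n-hexane: x = 0.098, y = 0.322
  n-heptane: x = 0.343, y = 0.504
  n-nonane: x = 0.559, y = 0.174
Drum-2 feed = drum-1 liquid: z₂ = (0.0982, 0.3433, 0.5585).
Drum 2:
Material balance + equilibrium reduce to Σ zᵢ(Kᵢ−1)/(1+ψ₂(Kᵢ−1)) = 0.
Check two-phase: ΣzᵢKᵢ = 1.650 > 1 and Σzᵢ/Kᵢ = 1.244 > 1, so g(0) = 0.650 > 0 and g(1) = -0.244 < 0.
Newton–Raphson from ψ₂ = 0.34:
  ψ₂ = 0.340: g = 0.1781, g' = -0.810 → ψ₂ = 0.560
  ψ₂ = 0.560: g = 0.0248, g' = -0.622 → ψ₂ = 0.600
Converged at ψ₂ = 0.600.
  n-hexane: x = 0.027, y = 0.146
  n-heptane: x = 0.185, y = 0.449
  n-nonane: x = 0.788, y = 0.406

y_n-hexane (drum 2) = 0.146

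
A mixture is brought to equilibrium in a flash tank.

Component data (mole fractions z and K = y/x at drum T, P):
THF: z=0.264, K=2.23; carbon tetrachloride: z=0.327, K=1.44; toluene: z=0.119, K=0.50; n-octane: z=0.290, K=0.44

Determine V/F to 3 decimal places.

Rachford–Rice: g(V/F) = Σ zᵢ(Kᵢ−1)/(1+V/F(Kᵢ−1)) = 0.
Feasibility: ΣzᵢKᵢ = 1.247, Σzᵢ/Kᵢ = 1.243 — both > 1, two phases present.
Iterate (Newton) starting at V/F = 0.57:
  V/F = 0.570: g = -0.0158, g' = -0.433 → V/F = 0.533
Converged at V/F = 0.533.

V/F = 0.533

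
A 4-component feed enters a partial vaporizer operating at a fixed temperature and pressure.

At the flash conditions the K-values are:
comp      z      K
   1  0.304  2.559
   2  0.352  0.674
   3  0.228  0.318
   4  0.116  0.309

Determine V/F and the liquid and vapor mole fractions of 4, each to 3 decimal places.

V/F = 0.151, x_4 = 0.130, y_4 = 0.040

Newton–Raphson from V/F = 0.33:
  V/F = 0.330: g = -0.1201, g' = -0.639 → V/F = 0.142
  V/F = 0.142: g = 0.0067, g' = -0.735 → V/F = 0.151
Converged at V/F = 0.151.
Compositions from xᵢ = zᵢ/(1+V/F(Kᵢ−1)), yᵢ = Kᵢxᵢ:
  1: x = 0.246, y = 0.630
  2: x = 0.370, y = 0.250
  3: x = 0.254, y = 0.081
  4: x = 0.130, y = 0.040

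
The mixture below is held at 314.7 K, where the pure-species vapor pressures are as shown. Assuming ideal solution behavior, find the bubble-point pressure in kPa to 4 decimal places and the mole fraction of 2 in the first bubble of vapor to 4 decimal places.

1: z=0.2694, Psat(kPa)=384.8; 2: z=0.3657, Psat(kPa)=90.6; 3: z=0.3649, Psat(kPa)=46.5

Pbub = 153.7654 kPa, y_2 = 0.2155

At the bubble point ψ → 0, so ΣzᵢKᵢ = 1 with Kᵢ = Pᵢˢᵃᵗ/P ⇒ P = ΣzᵢPᵢˢᵃᵗ.
P = 0.2694·384.8 + 0.3657·90.6 + 0.3649·46.5 = 153.7654 kPa
yᵢ = zᵢPᵢˢᵃᵗ/P ⇒ y_2 = 0.3657·90.6/153.7654 = 0.2155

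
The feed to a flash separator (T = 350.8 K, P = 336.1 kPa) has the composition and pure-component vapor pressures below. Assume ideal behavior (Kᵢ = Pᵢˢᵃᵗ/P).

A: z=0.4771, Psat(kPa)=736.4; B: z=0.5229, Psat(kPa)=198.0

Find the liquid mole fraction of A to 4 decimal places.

Raoult's law: Kᵢ = Pᵢˢᵃᵗ/P = Pᵢˢᵃᵗ/336.1.
  K_A = 736.4/336.1 = 2.191015, K_B = 198.0/336.1 = 0.589110
Rachford–Rice: g(β) = Σ zᵢ(Kᵢ−1)/(1+β(Kᵢ−1)) = 0.
Feasibility: ΣzᵢKᵢ = 1.3534, Σzᵢ/Kᵢ = 1.1054 — both > 1, two phases present.
Newton iteration, β⁰ = 0.5:
  β = 0.5000: g = 0.08574, g' = -0.4057 → β = 0.7113
  β = 0.7113: g = 0.00403, g' = -0.3746 → β = 0.7221
Converged at β = 0.7221.
Compositions from xᵢ = zᵢ/(1+β(Kᵢ−1)), yᵢ = Kᵢxᵢ:
  A: x = 0.2565, y = 0.5620
  B: x = 0.7435, y = 0.4380

x_A = 0.2565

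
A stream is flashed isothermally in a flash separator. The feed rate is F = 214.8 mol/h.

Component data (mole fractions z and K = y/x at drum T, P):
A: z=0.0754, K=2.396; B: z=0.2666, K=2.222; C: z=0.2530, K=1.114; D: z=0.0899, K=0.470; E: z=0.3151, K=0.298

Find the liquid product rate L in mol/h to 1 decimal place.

Material balance + equilibrium reduce to Σ zᵢ(Kᵢ−1)/(1+β(Kᵢ−1)) = 0.
Feasibility: ΣzᵢKᵢ = 1.1910, Σzᵢ/Kᵢ = 1.6272 — both > 1, two phases present.
Newton iteration, β⁰ = 0.65:
  β = 0.6500: g = -0.21593, g' = -0.7510 → β = 0.3625
  β = 0.3625: g = -0.03230, g' = -0.5771 → β = 0.3065
  β = 0.3065: g = -0.00013, g' = -0.5739 → β = 0.3063
Converged at β = 0.3063.
Then V = β·F = 0.3063·214.8 = 65.8 mol/h and L = F − V = 149.0 mol/h.

L = 149.0 mol/h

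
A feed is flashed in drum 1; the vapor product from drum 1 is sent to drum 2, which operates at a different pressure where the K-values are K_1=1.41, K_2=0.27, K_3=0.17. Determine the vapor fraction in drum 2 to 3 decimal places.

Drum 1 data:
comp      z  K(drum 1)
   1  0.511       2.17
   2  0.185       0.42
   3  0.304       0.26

Drum 1:
Let ψ₁ = V/F and solve Σ zᵢ(Kᵢ−1)/(1+ψ₁(Kᵢ−1)) = 0.
Check two-phase: ΣzᵢKᵢ = 1.266 > 1 and Σzᵢ/Kᵢ = 1.845 > 1, so g(0) = 0.266 > 0 and g(1) = -0.845 < 0.
Newton iteration, ψ₁⁰ = 0.65:
  ψ₁ = 0.650: g = -0.2661, g' = -1.004 → ψ₁ = 0.385
  ψ₁ = 0.385: g = -0.0405, g' = -0.761 → ψ₁ = 0.332
  ψ₁ = 0.332: g = -0.0003, g' = -0.751 → ψ₁ = 0.331
Converged at ψ₁ = 0.331.
Drum-1 compositions:
  1: x = 0.368, y = 0.799
  2: x = 0.229, y = 0.096
  3: x = 0.403, y = 0.105
Drum-2 feed = drum-1 vapor: z₂ = (0.7991, 0.0962, 0.1047).
Drum 2:
Rachford–Rice: g(ψ₂) = Σ zᵢ(Kᵢ−1)/(1+ψ₂(Kᵢ−1)) = 0.
g(0) = ΣzᵢKᵢ − 1 = 0.171 and g(1) = 1 − Σzᵢ/Kᵢ = -0.539, so a root lies in (0, 1).
Iterate (Newton) starting at ψ₂ = 0.5:
  ψ₂ = 0.500: g = 0.0128, g' = -0.430 → ψ₂ = 0.530
  ψ₂ = 0.530: g = -0.0004, g' = -0.457 → ψ₂ = 0.529
Converged at ψ₂ = 0.529.
  1: x = 0.657, y = 0.926
  2: x = 0.157, y = 0.042
  3: x = 0.187, y = 0.032

V/F (drum 2) = 0.529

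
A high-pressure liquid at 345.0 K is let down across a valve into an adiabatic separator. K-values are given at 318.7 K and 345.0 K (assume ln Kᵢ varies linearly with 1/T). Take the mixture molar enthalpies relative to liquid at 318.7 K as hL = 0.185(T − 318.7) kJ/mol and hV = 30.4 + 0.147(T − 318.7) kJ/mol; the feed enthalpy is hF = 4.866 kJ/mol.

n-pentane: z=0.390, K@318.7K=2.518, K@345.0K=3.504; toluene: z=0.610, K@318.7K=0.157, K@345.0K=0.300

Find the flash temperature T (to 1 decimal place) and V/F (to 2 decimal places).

Adiabatic flash: solve Rachford–Rice at each trial T, then check hF = ψ·hV(T) + (1−ψ)·hL(T).
  T = 318.7 K: K = (2.518, 0.157), RR gives ψ = 0.061, H_out = 1.848 kJ/mol
  T = 345.0 K: K = (3.504, 0.300), RR gives ψ = 0.314, H_out = 14.084 kJ/mol
  T = 331.9 K: K = (2.992, 0.220), RR gives ψ = 0.194, H_out = 8.236 kJ/mol
  T = 325.3 K: K = (2.749, 0.187), RR gives ψ = 0.131, H_out = 5.163 kJ/mol
  T = 322.0 K: K = (2.632, 0.171), RR gives ψ = 0.097, H_out = 3.545 kJ/mol
  T = 323.6 K: K = (2.689, 0.179), RR gives ψ = 0.114, H_out = 4.338 kJ/mol
Linear interpolation between T = 323.6 (H_out = 4.338) and T = 325.3 (H_out = 5.163) on hF = 4.866 gives T ≈ 324.7 K, at which ψ = 0.12.

T = 324.7 K, V/F = 0.12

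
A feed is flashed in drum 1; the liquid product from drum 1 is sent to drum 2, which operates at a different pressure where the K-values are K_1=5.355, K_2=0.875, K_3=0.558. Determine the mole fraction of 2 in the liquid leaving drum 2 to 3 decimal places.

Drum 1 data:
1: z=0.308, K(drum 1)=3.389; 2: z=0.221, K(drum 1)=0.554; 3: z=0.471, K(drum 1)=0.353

Drum 1:
Material balance + equilibrium reduce to Σ zᵢ(Kᵢ−1)/(1+ψ₁(Kᵢ−1)) = 0.
g(0) = ΣzᵢKᵢ − 1 = 0.333 and g(1) = 1 − Σzᵢ/Kᵢ = -0.824, so a root lies in (0, 1).
Newton–Raphson from ψ₁ = 0.5:
  ψ₁ = 0.500: g = -0.2420, g' = -0.869 → ψ₁ = 0.221
  ψ₁ = 0.221: g = 0.0162, g' = -1.075 → ψ₁ = 0.236
  ψ₁ = 0.236: g = 0.0002, g' = -1.048 → ψ₁ = 0.237
Converged at ψ₁ = 0.237.
Drum-1 compositions:
  1: x = 0.197, y = 0.667
  2: x = 0.247, y = 0.137
  3: x = 0.556, y = 0.196
Drum-2 feed = drum-1 liquid: z₂ = (0.1968, 0.2471, 0.5562).
Drum 2:
Material balance + equilibrium reduce to Σ zᵢ(Kᵢ−1)/(1+ψ₂(Kᵢ−1)) = 0.
Feasibility: ΣzᵢKᵢ = 1.580, Σzᵢ/Kᵢ = 1.316 — both > 1, two phases present.
Newton–Raphson from ψ₂ = 0.4:
  ψ₂ = 0.400: g = -0.0186, g' = -0.661 → ψ₂ = 0.372
  ψ₂ = 0.372: g = 0.0006, g' = -0.704 → ψ₂ = 0.373
Converged at ψ₂ = 0.373.
  1: x = 0.075, y = 0.402
  2: x = 0.259, y = 0.227
  3: x = 0.666, y = 0.372

x_2 (drum 2) = 0.259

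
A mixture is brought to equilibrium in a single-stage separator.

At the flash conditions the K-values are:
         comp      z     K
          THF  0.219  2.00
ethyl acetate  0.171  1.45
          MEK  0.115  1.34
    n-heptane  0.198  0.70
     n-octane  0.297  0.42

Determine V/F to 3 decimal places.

V/F = 0.294

Material balance + equilibrium reduce to Σ zᵢ(Kᵢ−1)/(1+V/F(Kᵢ−1)) = 0.
Feasibility: ΣzᵢKᵢ = 1.103, Σzᵢ/Kᵢ = 1.303 — both > 1, two phases present.
Newton–Raphson from V/F = 0.5:
  V/F = 0.500: g = -0.0703, g' = -0.353 → V/F = 0.301
  V/F = 0.301: g = -0.0024, g' = -0.335 → V/F = 0.294
Converged at V/F = 0.294.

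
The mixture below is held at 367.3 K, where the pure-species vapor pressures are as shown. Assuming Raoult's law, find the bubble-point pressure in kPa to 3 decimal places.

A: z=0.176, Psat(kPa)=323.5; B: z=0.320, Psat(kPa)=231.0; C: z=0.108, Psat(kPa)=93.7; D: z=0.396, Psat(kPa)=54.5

At the bubble point ψ → 0, so ΣzᵢKᵢ = 1 with Kᵢ = Pᵢˢᵃᵗ/P ⇒ P = ΣzᵢPᵢˢᵃᵗ.
P = 0.176·323.5 + 0.320·231.0 + 0.108·93.7 + 0.396·54.5 = 162.558 kPa

Pbub = 162.558 kPa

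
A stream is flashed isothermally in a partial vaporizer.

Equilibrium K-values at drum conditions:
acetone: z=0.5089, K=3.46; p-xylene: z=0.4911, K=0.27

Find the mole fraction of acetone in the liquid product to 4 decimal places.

Let ψ = V/F and solve Σ zᵢ(Kᵢ−1)/(1+ψ(Kᵢ−1)) = 0.
Check two-phase: ΣzᵢKᵢ = 1.8934 > 1 and Σzᵢ/Kᵢ = 1.9660 > 1, so g(0) = 0.8934 > 0 and g(1) = -0.9660 < 0.
Binary case is linear: z₁(K₁−1)(1+ψ(K₂−1)) + z₂(K₂−1)(1+ψ(K₁−1)) = 0
⇒ ψ = [z₁(K₁−1)+z₂(K₂−1)] / [−(K₁−1)(K₂−1)] = 0.89339/1.79580 = 0.4975
Compositions from xᵢ = zᵢ/(1+ψ(Kᵢ−1)), yᵢ = Kᵢxᵢ:
  acetone: x = 0.2288, y = 0.7918
  p-xylene: x = 0.7712, y = 0.2082

x_acetone = 0.2288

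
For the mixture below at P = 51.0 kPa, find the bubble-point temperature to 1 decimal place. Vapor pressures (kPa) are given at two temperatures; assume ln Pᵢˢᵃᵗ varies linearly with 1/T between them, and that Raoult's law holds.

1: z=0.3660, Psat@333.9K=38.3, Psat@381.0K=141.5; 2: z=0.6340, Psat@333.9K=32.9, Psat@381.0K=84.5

T = 348.9 K

Bubble-point temperature: ΣzᵢPᵢˢᵃᵗ(T) = P. Interpolate ln Pᵢˢᵃᵗ = aᵢ + bᵢ/T.
  T = 333.9 K: ΣzᵢPᵢˢᵃᵗ = 34.88 kPa
  T = 381.0 K: ΣzᵢPᵢˢᵃᵗ = 105.36 kPa
  T = 357.4 K: ΣzᵢPᵢˢᵃᵗ = 62.54 kPa
  T = 345.6 K: ΣzᵢPᵢˢᵃᵗ = 47.06 kPa
  T = 351.5 K: ΣzᵢPᵢˢᵃᵗ = 54.36 kPa
  T = 348.6 K: ΣzᵢPᵢˢᵃᵗ = 50.67 kPa
Interpolating between 348.6 K and 351.5 K gives T ≈ 348.9 K.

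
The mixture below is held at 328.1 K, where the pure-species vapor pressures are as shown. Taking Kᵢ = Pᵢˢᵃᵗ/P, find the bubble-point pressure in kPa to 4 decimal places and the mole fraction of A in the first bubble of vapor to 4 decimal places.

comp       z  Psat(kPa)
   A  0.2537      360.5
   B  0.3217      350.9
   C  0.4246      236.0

Pbub = 304.5490 kPa, y_A = 0.3003

At the bubble point ψ → 0, so ΣzᵢKᵢ = 1 with Kᵢ = Pᵢˢᵃᵗ/P ⇒ P = ΣzᵢPᵢˢᵃᵗ.
P = 0.2537·360.5 + 0.3217·350.9 + 0.4246·236.0 = 304.5490 kPa
yᵢ = zᵢPᵢˢᵃᵗ/P ⇒ y_A = 0.2537·360.5/304.5490 = 0.3003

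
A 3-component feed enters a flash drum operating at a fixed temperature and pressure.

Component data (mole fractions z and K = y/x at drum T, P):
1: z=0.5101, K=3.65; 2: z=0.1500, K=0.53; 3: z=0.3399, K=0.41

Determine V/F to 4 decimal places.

V/F = 0.7312

Iterate (Newton) starting at V/F = 0.36:
  V/F = 0.3600: g = 0.35231, g' = -1.1770 → V/F = 0.6593
  V/F = 0.6593: g = 0.06166, g' = -0.8611 → V/F = 0.7309
  V/F = 0.7309: g = 0.00025, g' = -0.8580 → V/F = 0.7312
Converged at V/F = 0.7312.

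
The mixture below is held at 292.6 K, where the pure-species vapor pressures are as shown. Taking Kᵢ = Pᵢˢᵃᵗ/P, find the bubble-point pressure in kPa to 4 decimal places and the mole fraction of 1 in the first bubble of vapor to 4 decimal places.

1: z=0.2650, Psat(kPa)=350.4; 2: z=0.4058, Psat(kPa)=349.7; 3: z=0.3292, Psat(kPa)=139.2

At the bubble point ψ → 0, so ΣzᵢKᵢ = 1 with Kᵢ = Pᵢˢᵃᵗ/P ⇒ P = ΣzᵢPᵢˢᵃᵗ.
P = 0.2650·350.4 + 0.4058·349.7 + 0.3292·139.2 = 280.5889 kPa
yᵢ = zᵢPᵢˢᵃᵗ/P ⇒ y_1 = 0.2650·350.4/280.5889 = 0.3309

Pbub = 280.5889 kPa, y_1 = 0.3309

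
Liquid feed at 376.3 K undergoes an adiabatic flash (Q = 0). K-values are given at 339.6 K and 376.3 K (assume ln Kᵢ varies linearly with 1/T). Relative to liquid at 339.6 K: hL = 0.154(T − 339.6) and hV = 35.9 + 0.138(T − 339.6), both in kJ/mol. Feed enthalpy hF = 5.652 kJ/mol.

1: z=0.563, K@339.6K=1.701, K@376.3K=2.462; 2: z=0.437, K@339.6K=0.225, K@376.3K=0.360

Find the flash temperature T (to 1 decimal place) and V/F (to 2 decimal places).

Adiabatic flash: solve Rachford–Rice at each trial T, then check hF = ψ·hV(T) + (1−ψ)·hL(T).
  T = 339.6 K: K = (1.701, 0.225), RR gives ψ = 0.103, H_out = 3.700 kJ/mol
  T = 376.3 K: K = (2.462, 0.360), RR gives ψ = 0.581, H_out = 26.161 kJ/mol
  T = 358.0 K: K = (2.067, 0.288), RR gives ψ = 0.381, H_out = 16.414 kJ/mol
  T = 348.8 K: K = (1.880, 0.255), RR gives ψ = 0.260, H_out = 10.697 kJ/mol
  T = 344.2 K: K = (1.789, 0.240), RR gives ψ = 0.187, H_out = 7.414 kJ/mol
  T = 341.9 K: K = (1.745, 0.232), RR gives ψ = 0.147, H_out = 5.621 kJ/mol
Linear interpolation between T = 341.9 (H_out = 5.621) and T = 344.2 (H_out = 7.414) on hF = 5.652 gives T ≈ 341.9 K, at which ψ = 0.15.

T = 341.9 K, V/F = 0.15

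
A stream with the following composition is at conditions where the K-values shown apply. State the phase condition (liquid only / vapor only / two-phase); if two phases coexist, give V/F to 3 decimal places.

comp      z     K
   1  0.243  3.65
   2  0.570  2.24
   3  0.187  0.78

ΣzᵢKᵢ = 2.310; Σzᵢ/Kᵢ = 0.561.
Since Σzᵢ/Kᵢ < 1 the mixture is above its dew point — single vapor phase.

vapor only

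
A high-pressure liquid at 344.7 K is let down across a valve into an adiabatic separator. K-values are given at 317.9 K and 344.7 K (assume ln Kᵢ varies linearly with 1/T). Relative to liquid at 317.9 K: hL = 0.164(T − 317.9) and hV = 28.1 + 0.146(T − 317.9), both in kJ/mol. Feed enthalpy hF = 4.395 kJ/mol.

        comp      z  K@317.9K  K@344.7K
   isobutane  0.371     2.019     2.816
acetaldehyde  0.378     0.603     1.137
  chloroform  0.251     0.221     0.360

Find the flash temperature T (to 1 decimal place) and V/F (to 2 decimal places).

Adiabatic flash: solve Rachford–Rice at each trial T, then check hF = ψ·hV(T) + (1−ψ)·hL(T).
  T = 317.9 K: K = (2.019, 0.603, 0.221), RR gives ψ = 0.056, H_out = 1.560 kJ/mol
  T = 344.7 K: K = (2.816, 1.137, 0.360), RR gives ψ = 0.788, H_out = 26.149 kJ/mol
  T = 331.3 K: K = (2.401, 0.839, 0.285), RR gives ψ = 0.429, H_out = 14.156 kJ/mol
  T = 324.6 K: K = (2.205, 0.714, 0.252), RR gives ψ = 0.243, H_out = 7.894 kJ/mol
  T = 321.2 K: K = (2.110, 0.656, 0.236), RR gives ψ = 0.148, H_out = 4.701 kJ/mol
  T = 319.5 K: K = (2.063, 0.628, 0.228), RR gives ψ = 0.101, H_out = 3.091 kJ/mol
Linear interpolation between T = 319.5 (H_out = 3.091) and T = 321.2 (H_out = 4.701) on hF = 4.395 gives T ≈ 320.9 K, at which ψ = 0.14.

T = 320.9 K, V/F = 0.14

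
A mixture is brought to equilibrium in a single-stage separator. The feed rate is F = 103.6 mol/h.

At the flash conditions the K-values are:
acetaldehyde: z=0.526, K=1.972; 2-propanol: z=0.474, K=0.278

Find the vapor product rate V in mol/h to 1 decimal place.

Rachford–Rice: g(V/F) = Σ zᵢ(Kᵢ−1)/(1+V/F(Kᵢ−1)) = 0.
Feasibility: ΣzᵢKᵢ = 1.169, Σzᵢ/Kᵢ = 1.972 — both > 1, two phases present.
Newton iteration, V/F⁰ = 0.5:
  V/F = 0.500: g = -0.1915, g' = -0.830 → V/F = 0.269
  V/F = 0.269: g = -0.0196, g' = -0.693 → V/F = 0.241
Converged at V/F = 0.241.
Then V = V/F·F = 0.2409·103.6 = 25.0 mol/h and L = F − V = 78.6 mol/h.

V = 25.0 mol/h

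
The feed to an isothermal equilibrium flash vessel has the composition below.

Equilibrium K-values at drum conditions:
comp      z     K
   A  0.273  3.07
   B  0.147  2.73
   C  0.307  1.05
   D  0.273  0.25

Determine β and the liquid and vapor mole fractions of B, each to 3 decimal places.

Newton iteration, β⁰ = 0.7:
  β = 0.700: g = -0.0705, g' = -0.966 → β = 0.627
  β = 0.627: g = -0.0038, g' = -0.871 → β = 0.623
Converged at β = 0.623.
Compositions from xᵢ = zᵢ/(1+β(Kᵢ−1)), yᵢ = Kᵢxᵢ:
  A: x = 0.119, y = 0.366
  B: x = 0.071, y = 0.193
  C: x = 0.298, y = 0.313
  D: x = 0.512, y = 0.128

β = 0.623, x_B = 0.071, y_B = 0.193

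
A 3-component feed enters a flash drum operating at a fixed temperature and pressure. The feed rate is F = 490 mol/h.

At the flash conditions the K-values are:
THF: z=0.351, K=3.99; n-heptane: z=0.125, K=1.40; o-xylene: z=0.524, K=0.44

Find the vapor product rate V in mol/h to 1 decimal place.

V = 277.9 mol/h

Let β = V/F and solve Σ zᵢ(Kᵢ−1)/(1+β(Kᵢ−1)) = 0.
g(0) = ΣzᵢKᵢ − 1 = 0.806 and g(1) = 1 − Σzᵢ/Kᵢ = -0.368, so a root lies in (0, 1).
Iterate (Newton) starting at β = 0.5:
  β = 0.500: g = 0.0547, g' = -0.835 → β = 0.566
  β = 0.566: g = 0.0013, g' = -0.799 → β = 0.567
Converged at β = 0.567.
Then V = β·F = 0.5672·490 = 277.9 mol/h and L = F − V = 212.1 mol/h.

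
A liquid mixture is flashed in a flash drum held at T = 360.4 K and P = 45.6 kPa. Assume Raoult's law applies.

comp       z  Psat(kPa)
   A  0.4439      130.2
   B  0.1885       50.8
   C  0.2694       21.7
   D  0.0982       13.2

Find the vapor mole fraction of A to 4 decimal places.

Raoult's law: Kᵢ = Pᵢˢᵃᵗ/P = Pᵢˢᵃᵗ/45.6.
  K_A = 130.2/45.6 = 2.855263, K_B = 50.8/45.6 = 1.114035, K_C = 21.7/45.6 = 0.475877, K_D = 13.2/45.6 = 0.289474
Rachford–Rice: g(V/F) = Σ zᵢ(Kᵢ−1)/(1+V/F(Kᵢ−1)) = 0.
Check two-phase: ΣzᵢKᵢ = 1.6341 > 1 and Σzᵢ/Kᵢ = 1.2300 > 1, so g(0) = 0.6341 > 0 and g(1) = -0.2300 < 0.
Newton–Raphson from V/F = 0.5:
  V/F = 0.5000: g = 0.14801, g' = -0.6686 → V/F = 0.7214
  V/F = 0.7214: g = 0.00187, g' = -0.6815 → V/F = 0.7241
Converged at V/F = 0.7241.
Compositions from xᵢ = zᵢ/(1+V/F(Kᵢ−1)), yᵢ = Kᵢxᵢ:
  A: x = 0.1894, y = 0.5409
  B: x = 0.1741, y = 0.1940
  C: x = 0.4342, y = 0.2066
  D: x = 0.2023, y = 0.0586

y_A = 0.5409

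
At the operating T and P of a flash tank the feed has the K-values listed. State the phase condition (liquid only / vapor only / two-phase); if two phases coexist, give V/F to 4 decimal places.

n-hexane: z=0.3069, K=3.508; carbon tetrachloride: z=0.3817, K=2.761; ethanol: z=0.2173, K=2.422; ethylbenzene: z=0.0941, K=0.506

vapor only

ΣzᵢKᵢ = 2.7044; Σzᵢ/Kᵢ = 0.5014.
Since Σzᵢ/Kᵢ < 1 the mixture is above its dew point — single vapor phase.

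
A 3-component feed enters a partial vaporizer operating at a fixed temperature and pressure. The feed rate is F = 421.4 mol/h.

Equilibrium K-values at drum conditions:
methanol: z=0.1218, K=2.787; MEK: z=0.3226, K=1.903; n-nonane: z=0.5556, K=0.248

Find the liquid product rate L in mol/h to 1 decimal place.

L = 379.2 mol/h

Iterate (Newton) starting at β = 0.46:
  β = 0.4600: g = -0.31350, g' = -0.9829 → β = 0.1410
  β = 0.1410: g = -0.03514, g' = -0.8483 → β = 0.0996
  β = 0.0996: g = 0.00039, g' = -0.8688 → β = 0.1001
Converged at β = 0.1001.
Then V = β·F = 0.1001·421.4 = 42.2 mol/h and L = F − V = 379.2 mol/h.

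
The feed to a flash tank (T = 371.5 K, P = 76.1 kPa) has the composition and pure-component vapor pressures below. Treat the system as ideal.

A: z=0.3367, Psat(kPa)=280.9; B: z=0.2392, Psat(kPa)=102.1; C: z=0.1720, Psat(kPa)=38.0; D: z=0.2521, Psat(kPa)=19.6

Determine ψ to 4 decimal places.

ψ = 0.5488

Raoult's law: Kᵢ = Pᵢˢᵃᵗ/P = Pᵢˢᵃᵗ/76.1.
  K_A = 280.9/76.1 = 3.691196, K_B = 102.1/76.1 = 1.341656, K_C = 38.0/76.1 = 0.499343, K_D = 19.6/76.1 = 0.257556
Newton–Raphson from ψ = 0.42:
  ψ = 0.4200: g = 0.11580, g' = -0.9213 → ψ = 0.5457
  ψ = 0.5457: g = 0.00281, g' = -0.8943 → ψ = 0.5488
Converged at ψ = 0.5488.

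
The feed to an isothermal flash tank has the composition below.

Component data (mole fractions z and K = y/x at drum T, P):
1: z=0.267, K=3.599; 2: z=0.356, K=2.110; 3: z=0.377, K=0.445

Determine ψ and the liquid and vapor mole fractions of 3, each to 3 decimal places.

Material balance + equilibrium reduce to Σ zᵢ(Kᵢ−1)/(1+ψ(Kᵢ−1)) = 0.
g(0) = ΣzᵢKᵢ − 1 = 0.880 and g(1) = 1 − Σzᵢ/Kᵢ = -0.090, so a root lies in (0, 1).
Newton–Raphson from ψ = 0.31:
  ψ = 0.310: g = 0.4256, g' = -0.965 → ψ = 0.751
  ψ = 0.751: g = 0.0919, g' = -0.679 → ψ = 0.886
  ψ = 0.886: g = -0.0025, g' = -0.726 → ψ = 0.883
Converged at ψ = 0.883.
Compositions from xᵢ = zᵢ/(1+ψ(Kᵢ−1)), yᵢ = Kᵢxᵢ:
  1: x = 0.081, y = 0.292
  2: x = 0.180, y = 0.379
  3: x = 0.739, y = 0.329

ψ = 0.883, x_3 = 0.739, y_3 = 0.329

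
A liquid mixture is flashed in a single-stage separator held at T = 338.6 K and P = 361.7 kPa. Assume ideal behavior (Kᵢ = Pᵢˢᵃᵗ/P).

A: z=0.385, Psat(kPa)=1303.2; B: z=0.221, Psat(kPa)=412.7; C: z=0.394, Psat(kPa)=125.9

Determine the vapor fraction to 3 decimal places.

Raoult's law: Kᵢ = Pᵢˢᵃᵗ/P = Pᵢˢᵃᵗ/361.7.
  K_A = 1303.2/361.7 = 3.60299, K_B = 412.7/361.7 = 1.14100, K_C = 125.9/361.7 = 0.34808
Let ψ = V/F and solve Σ zᵢ(Kᵢ−1)/(1+ψ(Kᵢ−1)) = 0.
g(0) = ΣzᵢKᵢ − 1 = 0.776 and g(1) = 1 − Σzᵢ/Kᵢ = -0.432, so a root lies in (0, 1).
Newton–Raphson from ψ = 0.5:
  ψ = 0.500: g = 0.0835, g' = -0.865 → ψ = 0.597
  ψ = 0.597: g = 0.0010, g' = -0.852 → ψ = 0.598
Converged at ψ = 0.598.

ψ = 0.598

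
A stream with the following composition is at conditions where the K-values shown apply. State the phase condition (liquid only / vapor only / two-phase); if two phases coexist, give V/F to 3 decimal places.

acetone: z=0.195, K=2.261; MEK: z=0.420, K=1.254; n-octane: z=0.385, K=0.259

two-phase, V/F = 0.128

ΣzᵢKᵢ = 1.067; Σzᵢ/Kᵢ = 1.908.
Both exceed 1, so a two-phase solution exists.
Let ψ = V/F and solve Σ zᵢ(Kᵢ−1)/(1+ψ(Kᵢ−1)) = 0.
Iterate (Newton) starting at ψ = 0.5:
  ψ = 0.500: g = -0.2077, g' = -0.671 → ψ = 0.191
  ψ = 0.191: g = -0.0322, g' = -0.513 → ψ = 0.128
Converged at ψ = 0.128.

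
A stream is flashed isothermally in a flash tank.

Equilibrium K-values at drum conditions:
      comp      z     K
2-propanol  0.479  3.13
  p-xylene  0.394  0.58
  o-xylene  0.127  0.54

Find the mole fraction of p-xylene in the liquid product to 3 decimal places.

Rachford–Rice: g(ψ) = Σ zᵢ(Kᵢ−1)/(1+ψ(Kᵢ−1)) = 0.
g(0) = ΣzᵢKᵢ − 1 = 0.796 and g(1) = 1 − Σzᵢ/Kᵢ = -0.068, so a root lies in (0, 1).
Newton–Raphson from ψ = 0.63:
  ψ = 0.630: g = 0.1284, g' = -0.578 → ψ = 0.852
  ψ = 0.852: g = 0.0087, g' = -0.516 → ψ = 0.869
Converged at ψ = 0.869.
Compositions from xᵢ = zᵢ/(1+ψ(Kᵢ−1)), yᵢ = Kᵢxᵢ:
  2-propanol: x = 0.168, y = 0.526
  p-xylene: x = 0.620, y = 0.360
  o-xylene: x = 0.212, y = 0.114

x_p-xylene = 0.620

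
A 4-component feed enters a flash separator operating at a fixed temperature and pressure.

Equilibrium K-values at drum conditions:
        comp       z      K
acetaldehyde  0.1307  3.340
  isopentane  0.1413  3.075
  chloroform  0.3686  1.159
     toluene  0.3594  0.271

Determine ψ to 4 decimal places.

Let ψ = V/F and solve Σ zᵢ(Kᵢ−1)/(1+ψ(Kᵢ−1)) = 0.
g(0) = ΣzᵢKᵢ − 1 = 0.3956 and g(1) = 1 − Σzᵢ/Kᵢ = -0.7293, so a root lies in (0, 1).
Newton–Raphson from ψ = 0.5:
  ψ = 0.5000: g = -0.07315, g' = -0.7795 → ψ = 0.4062
  ψ = 0.4062: g = -0.00124, g' = -0.7610 → ψ = 0.4045
Converged at ψ = 0.4045.

ψ = 0.4045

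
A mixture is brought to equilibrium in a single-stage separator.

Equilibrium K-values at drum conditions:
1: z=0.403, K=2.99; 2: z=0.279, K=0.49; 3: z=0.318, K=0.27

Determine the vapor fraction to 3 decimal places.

ψ = 0.337

Newton iteration, ψ⁰ = 0.64:
  ψ = 0.640: g = -0.2942, g' = -1.066 → ψ = 0.364
  ψ = 0.364: g = -0.0257, g' = -0.960 → ψ = 0.337
Converged at ψ = 0.337.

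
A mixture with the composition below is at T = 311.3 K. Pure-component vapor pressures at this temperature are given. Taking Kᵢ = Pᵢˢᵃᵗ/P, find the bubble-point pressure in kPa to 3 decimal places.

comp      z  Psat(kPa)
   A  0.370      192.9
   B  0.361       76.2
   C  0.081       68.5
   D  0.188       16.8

Pbub = 107.588 kPa

At the bubble point ψ → 0, so ΣzᵢKᵢ = 1 with Kᵢ = Pᵢˢᵃᵗ/P ⇒ P = ΣzᵢPᵢˢᵃᵗ.
P = 0.370·192.9 + 0.361·76.2 + 0.081·68.5 + 0.188·16.8 = 107.588 kPa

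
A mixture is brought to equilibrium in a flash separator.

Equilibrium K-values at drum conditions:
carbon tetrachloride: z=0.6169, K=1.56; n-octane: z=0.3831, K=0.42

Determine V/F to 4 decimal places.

Material balance + equilibrium reduce to Σ zᵢ(Kᵢ−1)/(1+V/F(Kᵢ−1)) = 0.
Feasibility: ΣzᵢKᵢ = 1.1233, Σzᵢ/Kᵢ = 1.3076 — both > 1, two phases present.
Binary case is linear: z₁(K₁−1)(1+V/F(K₂−1)) + z₂(K₂−1)(1+V/F(K₁−1)) = 0
⇒ V/F = [z₁(K₁−1)+z₂(K₂−1)] / [−(K₁−1)(K₂−1)] = 0.12327/0.32480 = 0.3795

V/F = 0.3795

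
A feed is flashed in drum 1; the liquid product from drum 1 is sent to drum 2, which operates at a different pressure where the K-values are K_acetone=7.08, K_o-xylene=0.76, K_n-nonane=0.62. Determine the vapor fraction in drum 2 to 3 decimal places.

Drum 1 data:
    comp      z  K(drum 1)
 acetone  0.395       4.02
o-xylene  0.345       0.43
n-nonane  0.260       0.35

Drum 1:
Let ψ₁ = V/F and solve Σ zᵢ(Kᵢ−1)/(1+ψ₁(Kᵢ−1)) = 0.
Check two-phase: ΣzᵢKᵢ = 1.827 > 1 and Σzᵢ/Kᵢ = 1.643 > 1, so g(0) = 0.827 > 0 and g(1) = -0.643 < 0.
Iterate (Newton) starting at ψ₁ = 0.5:
  ψ₁ = 0.500: g = -0.0501, g' = -1.032 → ψ₁ = 0.451
  ψ₁ = 0.451: g = 0.0008, g' = -1.068 → ψ₁ = 0.452
Converged at ψ₁ = 0.452.
Drum-1 compositions:
  acetone: x = 0.167, y = 0.671
  o-xylene: x = 0.465, y = 0.200
  n-nonane: x = 0.368, y = 0.129
Drum-2 feed = drum-1 liquid: z₂ = (0.1670, 0.4648, 0.3682).
Drum 2:
Material balance + equilibrium reduce to Σ zᵢ(Kᵢ−1)/(1+ψ₂(Kᵢ−1)) = 0.
Check two-phase: ΣzᵢKᵢ = 1.764 > 1 and Σzᵢ/Kᵢ = 1.229 > 1, so g(0) = 0.764 > 0 and g(1) = -0.229 < 0.
Newton–Raphson from ψ₂ = 0.5:
  ψ₂ = 0.500: g = -0.0482, g' = -0.494 → ψ₂ = 0.402
  ψ₂ = 0.402: g = 0.0059, g' = -0.627 → ψ₂ = 0.412
Converged at ψ₂ = 0.412.
  acetone: x = 0.048, y = 0.337
  o-xylene: x = 0.516, y = 0.392
  n-nonane: x = 0.437, y = 0.271

V/F (drum 2) = 0.412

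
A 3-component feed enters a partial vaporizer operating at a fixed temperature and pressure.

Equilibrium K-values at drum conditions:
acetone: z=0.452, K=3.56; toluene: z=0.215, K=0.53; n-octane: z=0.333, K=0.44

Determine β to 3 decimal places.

β = 0.644

Material balance + equilibrium reduce to Σ zᵢ(Kᵢ−1)/(1+β(Kᵢ−1)) = 0.
Check two-phase: ΣzᵢKᵢ = 1.870 > 1 and Σzᵢ/Kᵢ = 1.289 > 1, so g(0) = 0.870 > 0 and g(1) = -0.289 < 0.
Newton iteration, β⁰ = 0.5:
  β = 0.500: g = 0.1164, g' = -0.852 → β = 0.637
  β = 0.637: g = 0.0061, g' = -0.777 → β = 0.644
Converged at β = 0.644.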